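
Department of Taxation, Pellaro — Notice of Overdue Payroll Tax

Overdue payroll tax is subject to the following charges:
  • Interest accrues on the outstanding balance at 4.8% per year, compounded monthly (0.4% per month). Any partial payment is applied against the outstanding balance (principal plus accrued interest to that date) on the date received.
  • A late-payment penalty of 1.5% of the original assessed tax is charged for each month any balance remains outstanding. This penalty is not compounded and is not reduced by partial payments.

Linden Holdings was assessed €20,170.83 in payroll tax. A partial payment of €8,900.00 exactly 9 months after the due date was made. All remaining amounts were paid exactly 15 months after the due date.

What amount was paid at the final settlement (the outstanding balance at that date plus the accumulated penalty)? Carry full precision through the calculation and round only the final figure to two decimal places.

€16,838.25

Balance at month 9: €20,170.8300 × (1 + 0.004)^9 = €20,908.7074…
After €8,900.00 payment: €20,908.7074… − €8,900.00 = €12,008.7074…
Balance at month 15: €12,008.7074… × (1 + 0.004)^6 = €12,299.8139…
Penalty: 15 × 1.5% × €20,170.83 = €4,538.44…
Final settlement = outstanding balance + penalty = €12,299.8139… + €4,538.44… = €16,838.25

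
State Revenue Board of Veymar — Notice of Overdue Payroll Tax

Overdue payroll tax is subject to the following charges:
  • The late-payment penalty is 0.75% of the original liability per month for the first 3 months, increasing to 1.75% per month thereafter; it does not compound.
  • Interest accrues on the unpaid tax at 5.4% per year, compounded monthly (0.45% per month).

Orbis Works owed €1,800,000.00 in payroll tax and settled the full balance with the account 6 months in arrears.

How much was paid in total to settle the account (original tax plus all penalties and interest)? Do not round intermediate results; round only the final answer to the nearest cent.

Penalty, months 1–3: 3 × 0.75% × €1,800,000.00 = €40,500.00
Penalty, months 4–6: 3 × 1.75% × €1,800,000.00 = €94,500.00
Interest: €1,800,000.00 × ((1 + 0.0045)^6 − 1) = €1,800,000.00 × 0.0273056… = €49,150.0416…
Total = €1,800,000.00 + €135,000.0000 + €49,150.0416… = €1,984,150.04

€1,984,150.04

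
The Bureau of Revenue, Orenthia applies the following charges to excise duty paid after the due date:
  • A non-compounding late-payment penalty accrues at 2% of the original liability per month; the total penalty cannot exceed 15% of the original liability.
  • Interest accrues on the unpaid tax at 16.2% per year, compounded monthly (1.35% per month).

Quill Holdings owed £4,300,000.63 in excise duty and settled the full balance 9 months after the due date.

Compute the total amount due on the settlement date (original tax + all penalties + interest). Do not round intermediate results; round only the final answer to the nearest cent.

Penalty (uncapped): 9 × 2% × £4,300,000.63 = £774,000.11…; cap = 15% × £4,300,000.63 = £645,000.09… → penalty = £645,000.09…
Interest: £4,300,000.63 × ((1 + 0.0135)^9 − 1) = £4,300,000.63 × 0.1282719… = £551,569.3093…
Total = £4,300,000.63 + £645,000.0945 + £551,569.3093… = £5,496,570.03

£5,496,570.03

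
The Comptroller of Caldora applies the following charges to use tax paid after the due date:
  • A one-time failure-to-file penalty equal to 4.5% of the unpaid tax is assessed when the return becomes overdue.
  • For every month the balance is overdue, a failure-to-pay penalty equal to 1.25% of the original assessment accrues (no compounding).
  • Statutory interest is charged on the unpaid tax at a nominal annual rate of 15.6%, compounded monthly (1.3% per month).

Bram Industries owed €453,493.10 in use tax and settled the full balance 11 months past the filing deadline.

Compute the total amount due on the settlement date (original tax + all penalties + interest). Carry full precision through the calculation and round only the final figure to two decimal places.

€605,489.07

Failure-to-file penalty: 4.5% × €453,493.10 = €20,407.19…
Failure-to-pay penalty = 1.25% × €453,493.10 × 11 mo = €62,355.30…
Interest: €453,493.10 × ((1 + 0.013)^11 − 1) = €453,493.10 × 0.1526671… = €69,233.4782…
Total = €453,493.10 + €82,762.4908… + €69,233.4782… = €605,489.07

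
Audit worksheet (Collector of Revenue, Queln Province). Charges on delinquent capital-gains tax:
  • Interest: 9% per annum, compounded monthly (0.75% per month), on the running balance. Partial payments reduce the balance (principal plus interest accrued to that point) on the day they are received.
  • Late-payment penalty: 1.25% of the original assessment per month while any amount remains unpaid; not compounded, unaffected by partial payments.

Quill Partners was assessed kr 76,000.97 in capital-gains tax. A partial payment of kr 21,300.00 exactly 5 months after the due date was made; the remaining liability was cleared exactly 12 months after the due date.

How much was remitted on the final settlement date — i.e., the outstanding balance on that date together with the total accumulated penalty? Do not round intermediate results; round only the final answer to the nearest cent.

Balance at month 5: kr 76,000.9700 × (1 + 0.0075)^5 = kr 78,894.0788…
After kr 21,300.00 payment: kr 78,894.0788… − kr 21,300.00 = kr 57,594.0788…
Balance at month 12: kr 57,594.0788… × (1 + 0.0075)^7 = kr 60,686.6577…
Penalty: 12 × 1.25% × kr 76,000.97 = kr 11,400.15…
Final settlement = outstanding balance + penalty = kr 60,686.6577… + kr 11,400.15… = kr 72,086.80

kr 72,086.80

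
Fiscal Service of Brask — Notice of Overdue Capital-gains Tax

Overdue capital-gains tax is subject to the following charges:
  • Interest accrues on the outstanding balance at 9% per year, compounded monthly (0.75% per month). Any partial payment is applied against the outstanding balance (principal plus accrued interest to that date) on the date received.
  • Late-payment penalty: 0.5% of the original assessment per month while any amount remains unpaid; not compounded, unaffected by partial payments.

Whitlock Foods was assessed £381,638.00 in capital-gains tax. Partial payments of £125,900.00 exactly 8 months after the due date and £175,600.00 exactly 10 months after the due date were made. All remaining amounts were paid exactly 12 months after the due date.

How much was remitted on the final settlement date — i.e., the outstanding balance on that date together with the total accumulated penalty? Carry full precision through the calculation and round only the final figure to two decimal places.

£132,372.98

Balance at month 8: £381,638.0000 × (1 + 0.0075)^8 = £405,146.4611…
After £125,900.00 payment: £405,146.4611… − £125,900.00 = £279,246.4611…
Balance at month 10: £279,246.4611… × (1 + 0.0075)^2 = £283,450.8656…
After £175,600.00 payment: £283,450.8656… − £175,600.00 = £107,850.8656…
Balance at month 12: £107,850.8656… × (1 + 0.0075)^2 = £109,474.6952…
Penalty: 12 × 0.5% × £381,638.00 = £22,898.28
Final settlement = outstanding balance + penalty = £109,474.6952… + £22,898.28 = £132,372.98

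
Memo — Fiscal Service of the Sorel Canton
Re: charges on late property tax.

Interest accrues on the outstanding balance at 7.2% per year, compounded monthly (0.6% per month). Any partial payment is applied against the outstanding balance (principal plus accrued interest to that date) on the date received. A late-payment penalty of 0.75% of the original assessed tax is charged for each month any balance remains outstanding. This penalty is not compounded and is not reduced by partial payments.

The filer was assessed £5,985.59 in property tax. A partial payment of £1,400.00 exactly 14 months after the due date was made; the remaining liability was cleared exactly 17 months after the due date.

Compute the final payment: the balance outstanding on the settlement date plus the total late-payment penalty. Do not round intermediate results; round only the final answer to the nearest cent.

£5,964.13

Balance at month 14: £5,985.5900 × (1 + 0.006)^14 = £6,508.4668…
After £1,400.00 payment: £6,508.4668… − £1,400.00 = £5,108.4668…
Balance at month 17: £5,108.4668… × (1 + 0.006)^3 = £5,200.9720…
Penalty: 17 × 0.75% × £5,985.59 = £763.16…
Final settlement = outstanding balance + penalty = £5,200.9720… + £763.16… = £5,964.13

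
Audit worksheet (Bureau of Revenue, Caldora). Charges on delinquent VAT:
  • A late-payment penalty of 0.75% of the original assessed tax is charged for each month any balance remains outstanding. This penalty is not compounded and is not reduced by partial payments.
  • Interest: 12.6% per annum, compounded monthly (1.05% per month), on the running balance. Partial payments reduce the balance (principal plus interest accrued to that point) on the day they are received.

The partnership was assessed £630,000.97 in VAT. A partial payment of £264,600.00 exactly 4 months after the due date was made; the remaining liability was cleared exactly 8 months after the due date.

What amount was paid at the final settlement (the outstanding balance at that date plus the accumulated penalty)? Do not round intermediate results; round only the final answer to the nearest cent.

£446,817.84

Balance at month 4: £630,000.9700 × (1 + 0.0105)^4 = £656,880.6813…
After £264,600.00 payment: £656,880.6813… − £264,600.00 = £392,280.6813…
Balance at month 8: £392,280.6813… × (1 + 0.0105)^4 = £409,017.7848…
Penalty: 8 × 0.75% × £630,000.97 = £37,800.06…
Final settlement = outstanding balance + penalty = £409,017.7848… + £37,800.06… = £446,817.84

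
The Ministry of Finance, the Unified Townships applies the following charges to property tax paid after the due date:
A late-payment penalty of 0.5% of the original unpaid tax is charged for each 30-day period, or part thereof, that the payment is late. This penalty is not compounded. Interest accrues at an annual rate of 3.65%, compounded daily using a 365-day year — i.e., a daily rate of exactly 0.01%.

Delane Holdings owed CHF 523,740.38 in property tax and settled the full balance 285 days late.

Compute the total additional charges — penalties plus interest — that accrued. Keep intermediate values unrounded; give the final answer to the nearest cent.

Penalty periods: ⌈285/30⌉ = 10; penalty = 10 × 0.5% × CHF 523,740.38 = CHF 26,187.02…
Interest: CHF 523,740.38 × ((1 + 0.0001)^285 − 1) = CHF 523,740.38 × 0.02890854… = CHF 15,140.5722…
Penalties + interest = CHF 26,187.0190 + CHF 15,140.5722… = CHF 41,327.59

CHF 41,327.59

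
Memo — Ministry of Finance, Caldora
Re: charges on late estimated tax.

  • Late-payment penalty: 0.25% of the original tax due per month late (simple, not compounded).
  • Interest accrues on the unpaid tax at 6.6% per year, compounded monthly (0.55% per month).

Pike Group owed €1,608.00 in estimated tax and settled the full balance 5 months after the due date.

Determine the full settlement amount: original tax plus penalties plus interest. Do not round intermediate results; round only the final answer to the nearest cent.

€1,672.81

Late-payment penalty = 0.25% × €1,608.00 × 5 mo = €20.10
Interest: €1,608.00 × ((1 + 0.0055)^5 − 1) = €1,608.00 × 0.0278042… = €44.7091…
Total = €1,608.00 + €20.1000 + €44.7091… = €1,672.81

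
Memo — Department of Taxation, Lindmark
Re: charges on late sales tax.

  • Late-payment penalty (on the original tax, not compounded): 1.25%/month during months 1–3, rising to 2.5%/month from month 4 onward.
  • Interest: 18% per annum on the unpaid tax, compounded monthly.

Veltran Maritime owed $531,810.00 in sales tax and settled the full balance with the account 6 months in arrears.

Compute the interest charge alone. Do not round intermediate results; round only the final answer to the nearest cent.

Interest (18%/yr ÷ 12 = 1.5%/month): $531,810.00 × ((1 + 0.015)^6 − 1) = $49,694.0622…

$49,694.06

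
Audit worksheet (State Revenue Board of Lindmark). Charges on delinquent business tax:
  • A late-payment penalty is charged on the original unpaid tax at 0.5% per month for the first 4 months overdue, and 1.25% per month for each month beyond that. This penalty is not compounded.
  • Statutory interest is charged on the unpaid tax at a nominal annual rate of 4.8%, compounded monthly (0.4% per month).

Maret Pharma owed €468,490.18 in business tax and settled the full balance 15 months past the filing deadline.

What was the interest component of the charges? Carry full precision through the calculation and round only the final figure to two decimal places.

Interest: €468,490.18 × ((1 + 0.004)^15 − 1) = €468,490.18 × 0.0617095… = €28,910.2819…

€28,910.28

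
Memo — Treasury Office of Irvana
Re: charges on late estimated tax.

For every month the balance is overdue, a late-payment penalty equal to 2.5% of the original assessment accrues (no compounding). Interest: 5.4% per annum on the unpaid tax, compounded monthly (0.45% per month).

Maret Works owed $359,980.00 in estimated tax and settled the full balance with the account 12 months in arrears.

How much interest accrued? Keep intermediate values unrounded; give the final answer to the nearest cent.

Interest: $359,980.00 × ((1 + 0.0045)^12 − 1) = $359,980.00 × 0.0553568… = $19,927.3236…

$19,927.32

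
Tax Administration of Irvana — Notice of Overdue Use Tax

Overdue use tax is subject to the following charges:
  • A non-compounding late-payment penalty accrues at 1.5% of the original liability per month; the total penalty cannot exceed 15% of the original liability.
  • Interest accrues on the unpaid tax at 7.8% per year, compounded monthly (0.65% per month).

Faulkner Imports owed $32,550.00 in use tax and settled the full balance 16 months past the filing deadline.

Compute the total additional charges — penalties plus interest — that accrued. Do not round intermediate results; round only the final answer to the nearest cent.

Penalty (uncapped): 16 × 1.5% × $32,550.00 = $7,812.00; cap = 15% × $32,550.00 = $4,882.50 → penalty = $4,882.50
Interest: $32,550.00 × ((1 + 0.0065)^16 − 1) = $32,550.00 × 0.1092271… = $3,555.3418…
Penalties + interest = $4,882.5000 + $3,555.3418… = $8,437.84

$8,437.84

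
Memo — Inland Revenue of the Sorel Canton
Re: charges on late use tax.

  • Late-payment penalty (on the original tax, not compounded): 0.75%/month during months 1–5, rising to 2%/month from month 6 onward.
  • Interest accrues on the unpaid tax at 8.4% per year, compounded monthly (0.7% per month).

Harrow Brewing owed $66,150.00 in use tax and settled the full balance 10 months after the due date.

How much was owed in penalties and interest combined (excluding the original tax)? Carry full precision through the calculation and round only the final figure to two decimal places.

$13,874.74

Penalty, months 1–5: 5 × 0.75% × $66,150.00 = $2,480.63…
Penalty, months 6–10: 5 × 2% × $66,150.00 = $6,615.00
Interest: $66,150.00 × ((1 + 0.007)^10 − 1) = $66,150.00 × 0.0722467… = $4,779.1171…
Penalties + interest = $9,095.6250 + $4,779.1171… = $13,874.74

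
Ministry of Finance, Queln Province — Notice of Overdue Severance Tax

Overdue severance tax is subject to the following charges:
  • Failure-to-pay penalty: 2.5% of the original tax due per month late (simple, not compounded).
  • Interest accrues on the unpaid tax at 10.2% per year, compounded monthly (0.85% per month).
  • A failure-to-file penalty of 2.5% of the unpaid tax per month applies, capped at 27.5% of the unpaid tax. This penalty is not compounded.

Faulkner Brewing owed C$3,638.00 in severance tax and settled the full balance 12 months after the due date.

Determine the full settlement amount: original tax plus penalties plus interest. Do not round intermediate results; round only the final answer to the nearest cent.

C$6,118.77

Failure-to-file: 12 × 2.5% × C$3,638.00 = C$1,091.40, capped at 27.5% × C$3,638.00 = C$1,000.45
Failure-to-pay penalty: 12 × 2.5% × C$3,638.00 = C$1,091.40
Interest: C$3,638.00 × ((1 + 0.0085)^12 − 1) = C$3,638.00 × 0.1069062… = C$388.9249…
Total = C$3,638.00 + C$2,091.8500 + C$388.9249… = C$6,118.77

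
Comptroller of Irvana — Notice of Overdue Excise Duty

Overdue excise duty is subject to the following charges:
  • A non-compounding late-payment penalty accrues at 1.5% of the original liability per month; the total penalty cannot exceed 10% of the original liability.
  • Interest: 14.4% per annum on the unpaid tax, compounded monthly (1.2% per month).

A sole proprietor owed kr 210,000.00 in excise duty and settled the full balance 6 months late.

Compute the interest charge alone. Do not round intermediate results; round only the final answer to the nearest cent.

Interest: kr 210,000.00 × ((1 + 0.012)^6 − 1) = kr 210,000.00 × 0.0741949… = kr 15,580.9232…

kr 15,580.92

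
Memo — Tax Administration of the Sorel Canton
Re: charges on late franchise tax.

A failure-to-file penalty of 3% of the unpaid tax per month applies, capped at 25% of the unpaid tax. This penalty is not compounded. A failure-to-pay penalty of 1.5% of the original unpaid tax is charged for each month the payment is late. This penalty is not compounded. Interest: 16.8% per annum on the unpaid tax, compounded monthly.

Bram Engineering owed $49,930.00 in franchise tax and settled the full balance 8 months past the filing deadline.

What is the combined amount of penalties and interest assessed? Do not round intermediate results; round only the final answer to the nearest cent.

Failure-to-file: 8 × 3% × $49,930.00 = $11,983.20 (under the 25% cap)
Failure-to-pay penalty = 1.5% × $49,930.00 × 8 mo = $5,991.60
Interest (16.8%/yr ÷ 12 = 1.4%/month): $49,930.00 × ((1 + 0.014)^8 − 1) = $5,873.9841…
Penalties + interest = $17,974.8000 + $5,873.9841… = $23,848.78

$23,848.78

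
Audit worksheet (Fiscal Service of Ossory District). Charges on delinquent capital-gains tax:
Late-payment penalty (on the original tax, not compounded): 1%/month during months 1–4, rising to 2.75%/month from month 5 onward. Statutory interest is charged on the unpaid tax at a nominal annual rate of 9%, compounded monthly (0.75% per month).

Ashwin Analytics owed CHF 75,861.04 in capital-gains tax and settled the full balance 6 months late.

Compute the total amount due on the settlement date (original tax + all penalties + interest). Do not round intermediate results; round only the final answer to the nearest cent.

CHF 86,546.24

Penalty, months 1–4: 4 × 1% × CHF 75,861.04 = CHF 3,034.44…
Penalty, months 5–6: 2 × 2.75% × CHF 75,861.04 = CHF 4,172.36…
Interest: CHF 75,861.04 × ((1 + 0.0075)^6 − 1) = CHF 75,861.04 × 0.0458522… = CHF 3,478.3982…
Total = CHF 75,861.04 + CHF 7,206.7988 + CHF 3,478.3982… = CHF 86,546.24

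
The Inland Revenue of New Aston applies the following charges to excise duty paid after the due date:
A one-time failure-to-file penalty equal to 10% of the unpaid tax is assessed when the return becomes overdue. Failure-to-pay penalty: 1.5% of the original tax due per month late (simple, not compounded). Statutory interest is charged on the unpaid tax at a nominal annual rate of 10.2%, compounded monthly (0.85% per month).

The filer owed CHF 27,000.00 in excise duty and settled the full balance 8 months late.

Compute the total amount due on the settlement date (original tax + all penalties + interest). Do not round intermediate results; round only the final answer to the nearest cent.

Failure-to-file penalty: 10% × CHF 27,000.00 = CHF 2,700.00
Failure-to-pay penalty: 8 × 1.5% × CHF 27,000.00 = CHF 3,240.00
Interest: CHF 27,000.00 × ((1 + 0.0085)^8 − 1) = CHF 27,000.00 × 0.0700578… = CHF 1,891.5595…
Total = CHF 27,000.00 + CHF 5,940.0000 + CHF 1,891.5595… = CHF 34,831.56

CHF 34,831.56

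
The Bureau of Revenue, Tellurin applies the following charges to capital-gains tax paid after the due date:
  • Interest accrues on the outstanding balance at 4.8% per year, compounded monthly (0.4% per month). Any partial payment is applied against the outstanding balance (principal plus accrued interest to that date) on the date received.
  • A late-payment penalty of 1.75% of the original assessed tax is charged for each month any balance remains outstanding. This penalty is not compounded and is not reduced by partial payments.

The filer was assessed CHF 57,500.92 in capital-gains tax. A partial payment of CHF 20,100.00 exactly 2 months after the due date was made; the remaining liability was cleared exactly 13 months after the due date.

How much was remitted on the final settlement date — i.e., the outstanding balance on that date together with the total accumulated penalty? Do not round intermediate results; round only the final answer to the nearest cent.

CHF 52,642.95

Balance at month 2: CHF 57,500.9200 × (1 + 0.004)^2 = CHF 57,961.8474…
After CHF 20,100.00 payment: CHF 57,961.8474… − CHF 20,100.00 = CHF 37,861.8474…
Balance at month 13: CHF 37,861.8474… × (1 + 0.004)^11 = CHF 39,561.4901…
Penalty: 13 × 1.75% × CHF 57,500.92 = CHF 13,081.46…
Final settlement = outstanding balance + penalty = CHF 39,561.4901… + CHF 13,081.46… = CHF 52,642.95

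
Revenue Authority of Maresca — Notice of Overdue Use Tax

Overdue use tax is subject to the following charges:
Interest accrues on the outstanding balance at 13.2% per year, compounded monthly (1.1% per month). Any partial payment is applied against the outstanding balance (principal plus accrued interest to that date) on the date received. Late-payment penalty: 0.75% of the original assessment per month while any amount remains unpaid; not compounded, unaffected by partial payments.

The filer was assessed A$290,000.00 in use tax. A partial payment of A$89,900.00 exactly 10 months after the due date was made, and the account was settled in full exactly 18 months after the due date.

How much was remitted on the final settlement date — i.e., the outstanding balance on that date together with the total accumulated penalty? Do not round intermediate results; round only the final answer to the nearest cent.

Balance at month 10: A$290,000.0000 × (1 + 0.011)^10 = A$323,526.2723…
After A$89,900.00 payment: A$323,526.2723… − A$89,900.00 = A$233,626.2723…
Balance at month 18: A$233,626.2723… × (1 + 0.011)^8 = A$254,994.5652…
Penalty: 18 × 0.75% × A$290,000.00 = A$39,150.00
Final settlement = outstanding balance + penalty = A$254,994.5652… + A$39,150.00 = A$294,144.57

A$294,144.57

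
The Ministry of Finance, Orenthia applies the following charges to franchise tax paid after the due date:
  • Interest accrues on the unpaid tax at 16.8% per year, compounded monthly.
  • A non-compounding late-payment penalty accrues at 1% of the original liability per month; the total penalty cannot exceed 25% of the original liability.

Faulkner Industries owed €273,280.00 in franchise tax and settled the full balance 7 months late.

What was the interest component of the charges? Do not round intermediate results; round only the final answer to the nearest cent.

Interest (16.8%/yr ÷ 12 = 1.4%/month): €273,280.00 × ((1 + 0.014)^7 − 1) = €27,932.8768…

€27,932.88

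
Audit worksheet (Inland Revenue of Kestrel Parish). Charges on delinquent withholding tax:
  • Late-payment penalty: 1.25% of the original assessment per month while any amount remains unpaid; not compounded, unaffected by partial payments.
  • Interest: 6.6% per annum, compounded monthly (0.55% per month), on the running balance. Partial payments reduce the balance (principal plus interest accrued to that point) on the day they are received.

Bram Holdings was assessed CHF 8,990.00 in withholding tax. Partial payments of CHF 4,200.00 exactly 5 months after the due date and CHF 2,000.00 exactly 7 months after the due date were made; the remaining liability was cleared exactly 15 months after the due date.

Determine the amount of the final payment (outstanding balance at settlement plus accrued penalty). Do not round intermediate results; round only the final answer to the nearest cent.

Balance at month 5: CHF 8,990.0000 × (1 + 0.0055)^5 = CHF 9,239.9595…
After CHF 4,200.00 payment: CHF 9,239.9595… − CHF 4,200.00 = CHF 5,039.9595…
Balance at month 7: CHF 5,039.9595… × (1 + 0.0055)^2 = CHF 5,095.5515…
After CHF 2,000.00 payment: CHF 5,095.5515… − CHF 2,000.00 = CHF 3,095.5515…
Balance at month 15: CHF 3,095.5515… × (1 + 0.0055)^8 = CHF 3,234.4067…
Penalty: 15 × 1.25% × CHF 8,990.00 = CHF 1,685.63…
Final settlement = outstanding balance + penalty = CHF 3,234.4067… + CHF 1,685.63… = CHF 4,920.03

CHF 4,920.03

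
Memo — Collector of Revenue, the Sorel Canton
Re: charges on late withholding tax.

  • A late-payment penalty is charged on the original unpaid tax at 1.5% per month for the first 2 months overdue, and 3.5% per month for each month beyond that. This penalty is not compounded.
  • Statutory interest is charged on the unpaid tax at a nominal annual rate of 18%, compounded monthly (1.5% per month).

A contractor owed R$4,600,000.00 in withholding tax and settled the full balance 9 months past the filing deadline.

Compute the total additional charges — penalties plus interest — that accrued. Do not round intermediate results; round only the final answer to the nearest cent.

Penalty, months 1–2: 2 × 1.5% × R$4,600,000.00 = R$138,000.00
Penalty, months 3–9: 7 × 3.5% × R$4,600,000.00 = R$1,127,000.00
Interest: R$4,600,000.00 × ((1 + 0.015)^9 − 1) = R$4,600,000.00 × 0.1433900… = R$659,593.8868…
Penalties + interest = R$1,265,000.0000 + R$659,593.8868… = R$1,924,593.89

R$1,924,593.89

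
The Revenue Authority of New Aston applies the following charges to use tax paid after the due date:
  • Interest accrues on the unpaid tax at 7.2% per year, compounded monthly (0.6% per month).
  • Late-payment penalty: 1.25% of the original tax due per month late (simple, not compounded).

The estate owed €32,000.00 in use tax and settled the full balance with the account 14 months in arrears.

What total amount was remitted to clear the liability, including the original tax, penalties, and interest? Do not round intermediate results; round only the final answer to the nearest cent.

€40,395.39

Late-payment penalty = 1.25% × €32,000.00 × 14 mo = €5,600.00
Interest: €32,000.00 × ((1 + 0.006)^14 − 1) = €32,000.00 × 0.0873559… = €2,795.3900…
Total = €32,000.00 + €5,600.0000 + €2,795.3900… = €40,395.39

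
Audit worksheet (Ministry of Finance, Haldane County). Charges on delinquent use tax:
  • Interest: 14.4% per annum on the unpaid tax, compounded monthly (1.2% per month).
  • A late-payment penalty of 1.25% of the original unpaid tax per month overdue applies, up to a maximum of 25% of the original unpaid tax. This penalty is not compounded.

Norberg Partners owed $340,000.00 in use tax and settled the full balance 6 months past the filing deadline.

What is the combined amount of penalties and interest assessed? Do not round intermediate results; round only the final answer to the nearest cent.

Penalty: 6 × 1.25% × $340,000.00 = $25,500.00 (below the 25% cap of $85,000.00)
Interest: $340,000.00 × ((1 + 0.012)^6 − 1) = $340,000.00 × 0.0741949… = $25,226.2567…
Penalties + interest = $25,500.0000 + $25,226.2567… = $50,726.26

$50,726.26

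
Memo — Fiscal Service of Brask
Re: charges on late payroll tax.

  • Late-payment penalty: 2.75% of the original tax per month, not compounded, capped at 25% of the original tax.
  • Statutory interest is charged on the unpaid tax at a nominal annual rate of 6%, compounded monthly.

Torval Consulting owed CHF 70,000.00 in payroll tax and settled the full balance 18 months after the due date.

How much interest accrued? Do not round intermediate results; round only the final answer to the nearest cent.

CHF 6,575.03

Interest (6%/yr ÷ 12 = 0.5%/month): CHF 70,000.00 × ((1 + 0.005)^18 − 1) = CHF 6,575.0258…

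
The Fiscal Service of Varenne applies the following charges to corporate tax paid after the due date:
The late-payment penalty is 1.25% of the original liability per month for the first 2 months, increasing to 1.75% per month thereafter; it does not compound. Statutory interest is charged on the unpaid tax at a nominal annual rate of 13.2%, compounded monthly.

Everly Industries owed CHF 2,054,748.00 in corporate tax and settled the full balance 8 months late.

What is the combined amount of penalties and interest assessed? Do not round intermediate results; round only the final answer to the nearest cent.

Penalty, months 1–2: 2 × 1.25% × CHF 2,054,748.00 = CHF 51,368.70
Penalty, months 3–8: 6 × 1.75% × CHF 2,054,748.00 = CHF 215,748.54
Interest (13.2%/yr ÷ 12 = 1.1%/month): CHF 2,054,748.00 × ((1 + 0.011)^8 − 1) = CHF 187,934.5874…
Penalties + interest = CHF 267,117.2400 + CHF 187,934.5874… = CHF 455,051.83

CHF 455,051.83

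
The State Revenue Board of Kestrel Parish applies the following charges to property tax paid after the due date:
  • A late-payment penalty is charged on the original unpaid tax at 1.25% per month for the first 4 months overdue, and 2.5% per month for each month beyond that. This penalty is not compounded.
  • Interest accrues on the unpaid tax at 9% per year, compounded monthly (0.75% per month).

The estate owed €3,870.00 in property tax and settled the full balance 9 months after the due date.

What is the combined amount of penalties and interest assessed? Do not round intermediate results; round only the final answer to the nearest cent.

€946.45

Penalty, months 1–4: 4 × 1.25% × €3,870.00 = €193.50
Penalty, months 5–9: 5 × 2.5% × €3,870.00 = €483.75
Interest: €3,870.00 × ((1 + 0.0075)^9 − 1) = €3,870.00 × 0.0695608… = €269.2004…
Penalties + interest = €677.2500 + €269.2004… = €946.45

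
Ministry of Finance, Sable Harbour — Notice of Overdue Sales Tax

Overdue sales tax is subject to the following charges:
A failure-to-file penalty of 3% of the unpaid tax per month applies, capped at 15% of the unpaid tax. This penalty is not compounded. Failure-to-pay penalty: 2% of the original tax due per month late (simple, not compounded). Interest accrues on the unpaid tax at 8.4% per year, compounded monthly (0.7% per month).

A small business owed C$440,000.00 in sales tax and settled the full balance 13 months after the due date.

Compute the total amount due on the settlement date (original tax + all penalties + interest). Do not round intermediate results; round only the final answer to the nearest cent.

C$662,165.61

Failure-to-file: 13 × 3% × C$440,000.00 = C$171,600.00, capped at 15% × C$440,000.00 = C$66,000.00
Failure-to-pay penalty: 13 × 2% × C$440,000.00 = C$114,400.00
Interest: C$440,000.00 × ((1 + 0.007)^13 − 1) = C$440,000.00 × 0.0949218… = C$41,765.6081…
Total = C$440,000.00 + C$180,400.0000 + C$41,765.6081… = C$662,165.61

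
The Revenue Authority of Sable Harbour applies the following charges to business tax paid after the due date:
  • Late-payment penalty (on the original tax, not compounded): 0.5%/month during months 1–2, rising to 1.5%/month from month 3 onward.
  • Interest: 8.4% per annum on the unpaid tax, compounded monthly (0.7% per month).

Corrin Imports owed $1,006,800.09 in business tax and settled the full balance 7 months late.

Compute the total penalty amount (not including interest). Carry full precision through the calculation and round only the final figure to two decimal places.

Penalty, months 1–2: 2 × 0.5% × $1,006,800.09 = $10,068.00…
Penalty, months 3–7: 5 × 1.5% × $1,006,800.09 = $75,510.01…
Total penalty = $10,068.00… + $75,510.01… = $85,578.01

$85,578.01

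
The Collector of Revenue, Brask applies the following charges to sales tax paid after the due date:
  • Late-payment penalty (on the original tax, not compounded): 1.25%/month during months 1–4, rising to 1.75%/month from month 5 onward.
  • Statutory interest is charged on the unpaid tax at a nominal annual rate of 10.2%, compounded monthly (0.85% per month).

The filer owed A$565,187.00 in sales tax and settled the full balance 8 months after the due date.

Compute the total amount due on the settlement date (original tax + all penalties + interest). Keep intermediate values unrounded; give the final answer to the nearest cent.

Penalty, months 1–4: 4 × 1.25% × A$565,187.00 = A$28,259.35
Penalty, months 5–8: 4 × 1.75% × A$565,187.00 = A$39,563.09
Interest: A$565,187.00 × ((1 + 0.0085)^8 − 1) = A$565,187.00 × 0.0700578… = A$39,595.7346…
Total = A$565,187.00 + A$67,822.4400 + A$39,595.7346… = A$672,605.17

A$672,605.17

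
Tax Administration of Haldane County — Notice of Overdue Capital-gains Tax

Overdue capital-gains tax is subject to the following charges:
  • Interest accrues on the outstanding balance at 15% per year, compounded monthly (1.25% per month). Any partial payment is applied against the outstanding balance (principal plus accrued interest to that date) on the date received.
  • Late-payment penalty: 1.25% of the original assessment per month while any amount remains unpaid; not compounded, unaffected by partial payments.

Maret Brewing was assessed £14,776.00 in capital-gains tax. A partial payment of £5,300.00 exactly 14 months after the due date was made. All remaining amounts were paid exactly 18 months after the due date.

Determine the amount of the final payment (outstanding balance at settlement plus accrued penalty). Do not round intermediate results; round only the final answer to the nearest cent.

£16,233.12

Balance at month 14: £14,776.0000 × (1 + 0.0125)^14 = £17,582.7714…
After £5,300.00 payment: £17,582.7714… − £5,300.00 = £12,282.7714…
Balance at month 18: £12,282.7714… × (1 + 0.0125)^4 = £12,908.5213…
Penalty: 18 × 1.25% × £14,776.00 = £3,324.60
Final settlement = outstanding balance + penalty = £12,908.5213… + £3,324.60 = £16,233.12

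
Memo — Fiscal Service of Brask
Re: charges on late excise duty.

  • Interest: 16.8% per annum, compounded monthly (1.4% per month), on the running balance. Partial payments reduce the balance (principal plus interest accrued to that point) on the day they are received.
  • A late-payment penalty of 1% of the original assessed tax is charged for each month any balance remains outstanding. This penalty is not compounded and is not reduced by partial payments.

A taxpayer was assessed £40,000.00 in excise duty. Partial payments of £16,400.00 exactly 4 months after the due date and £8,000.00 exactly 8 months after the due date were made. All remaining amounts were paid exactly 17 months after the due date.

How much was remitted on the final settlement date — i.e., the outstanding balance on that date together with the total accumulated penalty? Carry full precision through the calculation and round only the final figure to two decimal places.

Balance at month 4: £40,000.0000 × (1 + 0.014)^4 = £42,287.4806…
After £16,400.00 payment: £42,287.4806… − £16,400.00 = £25,887.4806…
Balance at month 8: £25,887.4806… × (1 + 0.014)^4 = £27,367.9083…
After £8,000.00 payment: £27,367.9083… − £8,000.00 = £19,367.9083…
Balance at month 17: £19,367.9083… × (1 + 0.014)^9 = £21,949.4840…
Penalty: 17 × 1% × £40,000.00 = £6,800.00
Final settlement = outstanding balance + penalty = £21,949.4840… + £6,800.00 = £28,749.48

£28,749.48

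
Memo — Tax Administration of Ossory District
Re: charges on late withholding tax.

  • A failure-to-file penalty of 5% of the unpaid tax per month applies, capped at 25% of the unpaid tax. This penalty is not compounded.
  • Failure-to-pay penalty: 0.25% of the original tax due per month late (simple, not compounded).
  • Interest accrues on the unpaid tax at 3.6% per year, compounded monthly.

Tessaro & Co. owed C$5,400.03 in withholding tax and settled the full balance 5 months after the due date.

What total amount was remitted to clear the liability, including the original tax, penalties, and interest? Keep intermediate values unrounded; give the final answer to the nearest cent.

Failure-to-file: 5 × 5% × C$5,400.03 = C$1,350.01…, capped at 25% × C$5,400.03 = C$1,350.01…
Failure-to-pay penalty: 5 × 0.25% × C$5,400.03 = C$67.50…
Interest (3.6%/yr ÷ 12 = 0.3%/month): C$5,400.03 × ((1 + 0.003)^5 − 1) = C$81.4879…
Total = C$5,400.03 + C$1,417.5079… + C$81.4879… = C$6,899.03

C$6,899.03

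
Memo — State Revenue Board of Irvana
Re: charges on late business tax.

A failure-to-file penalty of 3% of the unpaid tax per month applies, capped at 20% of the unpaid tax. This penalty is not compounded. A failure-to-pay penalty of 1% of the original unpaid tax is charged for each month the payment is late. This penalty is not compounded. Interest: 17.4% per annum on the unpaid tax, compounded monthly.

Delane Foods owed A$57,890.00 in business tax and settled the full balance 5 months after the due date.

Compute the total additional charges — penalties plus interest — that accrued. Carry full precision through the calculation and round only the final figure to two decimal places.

Failure-to-file: 5 × 3% × A$57,890.00 = A$8,683.50 (under the 20% cap)
Failure-to-pay penalty: 5 × 1% × A$57,890.00 = A$2,894.50
Interest (17.4%/yr ÷ 12 = 1.45%/month): A$57,890.00 × ((1 + 0.0145)^5 − 1) = A$4,320.5164…
Penalties + interest = A$11,578.0000 + A$4,320.5164… = A$15,898.52

A$15,898.52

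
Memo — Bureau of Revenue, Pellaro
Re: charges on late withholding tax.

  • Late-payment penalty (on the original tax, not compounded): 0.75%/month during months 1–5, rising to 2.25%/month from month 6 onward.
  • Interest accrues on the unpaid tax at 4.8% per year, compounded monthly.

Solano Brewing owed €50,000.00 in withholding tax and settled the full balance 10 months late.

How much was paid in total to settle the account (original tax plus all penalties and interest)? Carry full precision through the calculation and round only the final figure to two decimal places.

€59,536.39

Penalty, months 1–5: 5 × 0.75% × €50,000.00 = €1,875.00
Penalty, months 6–10: 5 × 2.25% × €50,000.00 = €5,625.00
Interest (4.8%/yr ÷ 12 = 0.4%/month): €50,000.00 × ((1 + 0.004)^10 − 1) = €2,036.3867…
Total = €50,000.00 + €7,500.0000 + €2,036.3867… = €59,536.39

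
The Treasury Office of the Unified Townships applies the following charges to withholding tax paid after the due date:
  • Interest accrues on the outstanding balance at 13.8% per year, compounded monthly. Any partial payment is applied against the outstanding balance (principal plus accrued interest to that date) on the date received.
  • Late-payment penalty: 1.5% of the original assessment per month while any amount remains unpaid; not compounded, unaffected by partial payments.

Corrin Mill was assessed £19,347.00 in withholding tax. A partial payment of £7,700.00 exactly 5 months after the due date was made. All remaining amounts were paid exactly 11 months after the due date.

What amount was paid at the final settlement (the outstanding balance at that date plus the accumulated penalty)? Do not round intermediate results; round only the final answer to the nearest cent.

£16,885.53

Monthly rate = 13.8% ÷ 12 = 1.15%
Balance at month 5: £19,347.0000 × (1 + 0.0115)^5 = £20,485.3348…
After £7,700.00 payment: £20,485.3348… − £7,700.00 = £12,785.3348…
Balance at month 11: £12,785.3348… × (1 + 0.0115)^6 = £13,693.2781…
Penalty: 11 × 1.5% × £19,347.00 = £3,192.26…
Final settlement = outstanding balance + penalty = £13,693.2781… + £3,192.26… = £16,885.53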